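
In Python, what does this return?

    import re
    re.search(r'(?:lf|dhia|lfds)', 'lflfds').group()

`re.search` tries every starting position until one works.
The match spans [0:2] → 'lf'.

'lf'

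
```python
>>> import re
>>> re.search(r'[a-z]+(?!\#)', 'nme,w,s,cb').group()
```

'nme'

The negative lookahead/lookbehind blocks any match where the forbidden context is present.
The match spans [0:3] → 'nme'.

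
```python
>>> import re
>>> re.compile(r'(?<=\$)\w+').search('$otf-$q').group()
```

'otf'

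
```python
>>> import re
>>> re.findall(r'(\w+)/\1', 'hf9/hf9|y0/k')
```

['hf9']

`\1` has to match the exact text group 1 already captured.
Walking the string: at [0:7] match 'hf9/hf9', group 1 = 'hf9'.
Because there's exactly one group, `findall` drops the full match and keeps group 1 from the one hit.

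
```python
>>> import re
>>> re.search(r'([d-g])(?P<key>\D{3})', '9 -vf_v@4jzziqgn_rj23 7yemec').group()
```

Pattern: a character in [d-g] (captured); then exactly 3 of a non-digit (captured as 'key').
`re.search` scans for the first position where the pattern succeeds.
The match spans [4:8] → 'f_v@'.
Captured: group 1 = 'f', group 2 = '_v@'.

'f_v@'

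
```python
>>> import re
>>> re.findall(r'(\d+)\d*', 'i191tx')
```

['191']

This matches one or more of a digit (captured); then zero or more of a digit.
Scanning left to right: at [1:4] match '191', group 1 = '191'.
Because there's exactly one group, `findall` drops the full match and keeps group 1 from the one hit.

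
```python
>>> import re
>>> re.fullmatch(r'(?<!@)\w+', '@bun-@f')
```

None

For `fullmatch`, every character of the input must be accounted for by the pattern.
Here the pattern can't cover the whole string, so the call returns None.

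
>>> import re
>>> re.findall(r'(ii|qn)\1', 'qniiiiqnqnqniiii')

['ii', 'qn', 'ii']

After group 1 captures some text, `\1` only succeeds where that same text appears again.
Matches: at [2:6] match 'iiii', group 1 = 'ii'; at [6:10] match 'qnqn', group 1 = 'qn'; at [12:16] match 'iiii', group 1 = 'ii'.
`findall` collects group 1 from each match (3 total).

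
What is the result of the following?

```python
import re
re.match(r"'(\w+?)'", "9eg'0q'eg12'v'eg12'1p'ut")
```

`re.match` only tries the pattern at the start of the string.
Here position 0 doesn't satisfy it, so the call returns None.

None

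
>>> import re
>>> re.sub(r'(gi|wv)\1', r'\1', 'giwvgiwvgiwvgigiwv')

'giwvgiwvgiwvgiwv'

`\1` is not a pattern — it's the concrete string captured by group 1, re-applied verbatim.
Matches: at [12:16] → 'gigi'.
`\1` in the replacement pulls in group 1's text for each match.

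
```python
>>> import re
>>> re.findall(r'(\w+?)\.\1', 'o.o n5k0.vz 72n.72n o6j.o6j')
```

`\1` has to match the exact text group 1 already captured.
Scanning left to right: at [0:3] match 'o.o', group 1 = 'o'; at [12:19] match '72n.72n', group 1 = '72n'; at [20:27] match 'o6j.o6j', group 1 = 'o6j'.
Because there's exactly one group, `findall` drops the full match and keeps group 1 from each hit.

['o', '72n', 'o6j']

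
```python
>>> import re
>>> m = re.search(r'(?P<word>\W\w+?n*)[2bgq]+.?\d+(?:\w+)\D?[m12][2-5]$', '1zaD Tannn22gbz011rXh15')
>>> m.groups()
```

(' Tannn',)

The match spans [4:23] → ' Tannn22gbz011rXh15'.
Captured: group 1 = ' Tannn'.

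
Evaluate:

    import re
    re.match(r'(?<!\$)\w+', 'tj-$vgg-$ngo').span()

(0, 2)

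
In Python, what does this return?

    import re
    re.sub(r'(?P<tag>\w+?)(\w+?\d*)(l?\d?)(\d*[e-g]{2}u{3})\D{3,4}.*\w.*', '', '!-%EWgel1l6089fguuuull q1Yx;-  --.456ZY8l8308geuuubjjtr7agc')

'!-%'

Every occurrence is swapped for ''.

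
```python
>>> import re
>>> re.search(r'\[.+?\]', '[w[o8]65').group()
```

'[w[o8]'

`re.search` tries every starting position until one works.
The match spans [0:6] → '[w[o8]'.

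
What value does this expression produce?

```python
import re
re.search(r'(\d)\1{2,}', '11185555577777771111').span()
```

(0, 3)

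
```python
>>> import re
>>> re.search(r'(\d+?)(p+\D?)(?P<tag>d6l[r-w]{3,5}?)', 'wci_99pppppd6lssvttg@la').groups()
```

('99', 'ppppp', 'd6lssv')

The match spans [4:17] → '99pppppd6lssv'.
Captured: group 1 = '99', group 2 = 'ppppp', group 3 = 'd6lssv'.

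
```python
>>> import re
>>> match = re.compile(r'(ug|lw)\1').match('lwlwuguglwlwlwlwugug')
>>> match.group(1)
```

The match spans [0:4] → 'lwlw'.
Captured: group 1 = 'lw'.

'lw'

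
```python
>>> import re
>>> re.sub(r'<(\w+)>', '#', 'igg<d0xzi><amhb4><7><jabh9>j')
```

Matches: at [3:10] → '<d0xzi>'; at [10:17] → '<amhb4>'; at [17:20] → '<7>'; at [20:27] → '<jabh9>'.
Each match is replaced by '#'.

'igg####j'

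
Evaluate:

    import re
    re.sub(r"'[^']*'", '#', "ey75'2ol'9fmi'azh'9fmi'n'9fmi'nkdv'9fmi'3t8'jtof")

Each match is replaced by '#'.

'ey75#9fmi#9fmi#9fmi#9fmi#jtof'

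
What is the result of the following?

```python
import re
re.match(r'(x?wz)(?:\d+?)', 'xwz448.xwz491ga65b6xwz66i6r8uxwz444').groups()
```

The pattern matches optionally the literal 'x', then the literal 'wz' (captured); then one or more of a digit (lazy) (non-capturing group).
Because the quantifier is non-greedy, it stops expanding at the earliest point where the rest of the pattern can succeed.
`match` is anchored at position 0; if the pattern doesn't fit there, it returns None.
The match spans [0:4] → 'xwz4'.
Captured: group 1 = 'xwz'.

('xwz',)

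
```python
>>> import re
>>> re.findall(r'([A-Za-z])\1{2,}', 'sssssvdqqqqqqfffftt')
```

['s', 'q', 'f']

After group 1 captures some text, `\1` only succeeds where that same text appears again.
Matches: at [0:5] match 'sssss', group 1 = 's'; at [7:13] match 'qqqqqq', group 1 = 'q'; at [13:17] match 'ffff', group 1 = 'f'.
With a single group, `findall` returns only what that group captured — 3 items.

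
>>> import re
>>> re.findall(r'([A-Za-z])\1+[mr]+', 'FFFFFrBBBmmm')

The backreference `\1` re-matches whatever the first group consumed, character for character.
Matches: at [0:6] match 'FFFFFr', group 1 = 'F'; at [6:12] match 'BBBmmm', group 1 = 'B'.
One capturing group, so `findall` returns just the captured substring from each match — 2 in all.

['F', 'B']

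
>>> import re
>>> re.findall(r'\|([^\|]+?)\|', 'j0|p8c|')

['p8c']

Matches: at [2:7] match '|p8c|', group 1 = 'p8c'.
One capturing group, so `findall` returns just the captured substring from the one match — 1 in all.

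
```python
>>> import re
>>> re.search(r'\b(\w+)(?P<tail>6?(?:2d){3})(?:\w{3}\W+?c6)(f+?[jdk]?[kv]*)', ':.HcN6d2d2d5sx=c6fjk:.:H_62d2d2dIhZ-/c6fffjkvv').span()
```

(23, 40)

Pattern: a word boundary (`\b`, zero-width); then one or more of a word character (captured); then optionally the literal '6', then the literal '2d' repeated 3 times (captured as 'tail'); then exactly 3 of a word character, then one or more of a non-word character (lazy), then the literal 'c6' (non-capturing group); then one or more of the literal 'f' (lazy), then optionally one of [jdk], then zero or more of one of [kv] (captured).
Lazy quantifiers expand one character at a time until the remainder of the pattern can match.
Unlike `match`, `search` isn't anchored — it looks for the pattern anywhere in the string.
The match spans [23:40] → 'H_62d2d2dIhZ-/c6f'.
Captured: group 1 = 'H_6', group 2 = '2d2d2d', group 3 = 'f'.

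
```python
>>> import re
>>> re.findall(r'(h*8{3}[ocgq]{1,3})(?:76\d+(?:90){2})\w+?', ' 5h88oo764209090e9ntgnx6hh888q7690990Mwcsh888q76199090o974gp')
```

['h888q']

This matches zero or more of the literal 'h', then exactly 3 of a literal '8', then 1 to 3 of one of [ocgq] (captured); then the literal '76', then one or more of a digit, then the literal '90' repeated 2 times (non-capturing group); then one or more of a word character (lazy).
Scanning left to right: at [41:55] match 'h888q76199090o', group 1 = 'h888q'.
With a single group, `findall` returns only what that group captured — 1 item.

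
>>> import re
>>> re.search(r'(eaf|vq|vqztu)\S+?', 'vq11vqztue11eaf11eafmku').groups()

`search` walks the string left to right and returns the first match it finds.
The match spans [0:3] → 'vq1'.
Captured: group 1 = 'vq'.

('vq',)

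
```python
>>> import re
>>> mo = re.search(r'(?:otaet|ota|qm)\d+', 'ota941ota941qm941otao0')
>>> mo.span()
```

(0, 6)

`search` walks the string left to right and returns the first match it finds.
The match spans [0:6] → 'ota941'.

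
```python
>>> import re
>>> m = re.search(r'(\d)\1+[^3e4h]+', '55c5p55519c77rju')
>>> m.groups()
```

('5',)

The match spans [0:16] → '55c5p55519c77rju'.
Captured: group 1 = '5'.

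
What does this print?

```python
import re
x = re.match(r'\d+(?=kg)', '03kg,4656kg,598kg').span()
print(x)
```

(0, 2)

Because the assertion is zero-width, the text it checks is not consumed and won't appear in the result.
`match` is anchored at position 0; if the pattern doesn't fit there, it returns None.
The match spans [0:2] → '03'.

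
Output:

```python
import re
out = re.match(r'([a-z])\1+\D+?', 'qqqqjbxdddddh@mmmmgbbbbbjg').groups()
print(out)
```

The match spans [0:5] → 'qqqqj'.
Captured: group 1 = 'q'.

('q',)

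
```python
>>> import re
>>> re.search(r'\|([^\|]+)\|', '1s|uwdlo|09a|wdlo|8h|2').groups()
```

('uwdlo',)

The match spans [2:9] → '|uwdlo|'.
Captured: group 1 = 'uwdlo'.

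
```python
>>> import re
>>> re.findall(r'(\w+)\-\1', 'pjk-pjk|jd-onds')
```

['pjk']

The backreference `\1` re-matches whatever the first group consumed, character for character.
Walking the string: at [0:7] match 'pjk-pjk', group 1 = 'pjk'.
One capturing group, so `findall` returns just the captured substring from the one match — 1 in all.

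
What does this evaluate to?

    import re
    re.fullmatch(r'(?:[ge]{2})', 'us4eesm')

The pattern matches exactly 2 of one of [ge] (non-capturing group).
`re.fullmatch` is like wrapping the pattern in `^…$` (in single-line mode).
Here the string isn't matched end-to-end, so the call returns None.

None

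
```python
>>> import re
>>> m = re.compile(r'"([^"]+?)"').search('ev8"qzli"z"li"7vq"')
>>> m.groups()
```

('qzli',)

The match spans [3:9] → '"qzli"'.
Captured: group 1 = 'qzli'.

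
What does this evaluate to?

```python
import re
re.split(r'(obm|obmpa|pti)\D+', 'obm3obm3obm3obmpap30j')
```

['obm3obm3obm3', 'obm', '30j']

Alternation isn't longest-match — the leftmost alternative that fits at this position is chosen.
Matches to split on: at [12:18] → 'obmpap'.
Because the pattern has a capturing group, `split` also inserts each captured text between the pieces.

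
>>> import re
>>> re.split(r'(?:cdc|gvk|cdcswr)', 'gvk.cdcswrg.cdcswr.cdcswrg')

The regex engine tests alternatives in the order written; an earlier branch that matches wins even if a later one would match more.
Matches to split on: at [0:3] → 'gvk'; at [4:7] → 'cdc'; at [12:15] → 'cdc'; at [19:22] → 'cdc'.
Splitting on the pattern gives 5 pieces.

['', '.', 'swrg.', 'swr.', 'swrg']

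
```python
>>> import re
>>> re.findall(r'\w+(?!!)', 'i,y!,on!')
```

The negative lookahead/lookbehind blocks any match where the forbidden context is present.
Walking the string: at [0:1] → 'i'; at [5:6] → 'o'.
Since nothing is captured, `findall` lists the 2 matched substrings directly.

['i', 'o']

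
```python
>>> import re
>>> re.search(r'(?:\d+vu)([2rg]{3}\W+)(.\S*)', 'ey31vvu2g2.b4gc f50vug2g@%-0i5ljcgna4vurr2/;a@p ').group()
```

'50vug2g@%-0i5ljcgna4vurr2/;a@p'

The pattern matches one or more of a digit, then the literal 'vu' (non-capturing group); then exactly 3 of one of [2rg], then one or more of a non-word character (captured); then any character, then zero or more of a non-whitespace character (captured).
`re.search` scans for the first position where the pattern succeeds.
The match spans [17:47] → '50vug2g@%-0i5ljcgna4vurr2/;a@p'.
Captured: group 1 = 'g2g@%-', group 2 = '0i5ljcgna4vurr2/;a@p'.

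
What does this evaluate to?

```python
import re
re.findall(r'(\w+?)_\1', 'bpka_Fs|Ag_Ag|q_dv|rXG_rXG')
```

['Ag', 'rXG']

After group 1 captures some text, `\1` only succeeds where that same text appears again.
With a single group, `findall` returns only what that group captured — 2 items.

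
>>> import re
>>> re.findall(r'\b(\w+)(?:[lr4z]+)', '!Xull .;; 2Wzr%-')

['Xul', '2Wz']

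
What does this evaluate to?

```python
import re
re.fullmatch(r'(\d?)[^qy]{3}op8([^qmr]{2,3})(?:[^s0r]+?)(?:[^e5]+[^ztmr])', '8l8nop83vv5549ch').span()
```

(0, 16)

`fullmatch` succeeds only if the pattern covers the string from start to end.
The match spans [0:16] → '8l8nop83vv5549ch'.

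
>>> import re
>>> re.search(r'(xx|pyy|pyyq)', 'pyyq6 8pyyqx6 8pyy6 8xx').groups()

('pyy',)

The regex engine tests alternatives in the order written; an earlier branch that matches wins even if a later one would match more.
`re.search` scans for the first position where the pattern succeeds.
The match spans [0:3] → 'pyy'.
Captured: group 1 = 'pyy'.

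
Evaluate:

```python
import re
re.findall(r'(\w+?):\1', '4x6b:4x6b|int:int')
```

The backreference `\1` re-matches whatever the first group consumed, character for character.
One capturing group, so `findall` returns just the captured substring from each match — 2 in all.

['4x6b', 'int']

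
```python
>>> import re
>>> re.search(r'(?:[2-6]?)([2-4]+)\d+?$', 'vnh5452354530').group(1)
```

The pattern matches optionally a character in [2-6] (non-capturing group); then one or more of a character in [2-4] (captured); then one or more of a digit (lazy); then anchored at the end.
`search` walks the string left to right and returns the first match it finds.
The match spans [3:13] → '5452354530'.
Captured: group 1 = '4'.

'4'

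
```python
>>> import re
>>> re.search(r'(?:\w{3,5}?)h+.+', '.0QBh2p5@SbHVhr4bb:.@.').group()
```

'0QBh2p5@SbHVhr4bb:.@.'

This matches 3 to 5 of a word character (lazy) (non-capturing group); then one or more of a literal 'h'; then one or more of any character.
`re.search` tries every starting position until one works.
The match spans [1:22] → '0QBh2p5@SbHVhr4bb:.@.'.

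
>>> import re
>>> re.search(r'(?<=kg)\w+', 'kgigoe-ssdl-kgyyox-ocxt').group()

Because the assertion is zero-width, the text it checks is not consumed and won't appear in the result.
The match spans [2:6] → 'igoe'.

'igoe'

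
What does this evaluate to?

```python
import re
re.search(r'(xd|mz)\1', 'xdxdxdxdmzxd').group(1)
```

The match spans [0:4] → 'xdxd'.
Captured: group 1 = 'xd'.

'xd'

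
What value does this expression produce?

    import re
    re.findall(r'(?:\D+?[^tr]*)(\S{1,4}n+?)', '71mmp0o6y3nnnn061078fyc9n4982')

['9n']

The pattern matches one or more of a non-digit (lazy), then zero or more of any character except [tr] (non-capturing group); then 1 to 4 of a non-whitespace character, then one or more of the literal 'n' (lazy) (captured).
Walking the string: at [2:25] match 'mmp0o6y3nnnn061078fyc9n', group 1 = '9n'.
`findall` collects group 1 from the one match (1 total).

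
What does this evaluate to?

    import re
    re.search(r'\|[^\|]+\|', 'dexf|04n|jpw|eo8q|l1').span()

Unlike `match`, `search` isn't anchored — it looks for the pattern anywhere in the string.
The match spans [4:9] → '|04n|'.

(4, 9)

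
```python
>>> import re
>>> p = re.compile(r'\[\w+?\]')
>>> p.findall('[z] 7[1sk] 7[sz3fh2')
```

No capturing groups, so `findall` returns the 2 full match strings.

['[z]', '[1sk]']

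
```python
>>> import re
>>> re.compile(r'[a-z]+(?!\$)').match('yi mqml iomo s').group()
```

'yi'

`(?!…)`/`(?<!…)` only lets a position through if the neighbouring text does NOT match; no characters are consumed.
`match` is anchored at position 0; if the pattern doesn't fit there, it returns None.
The match spans [0:2] → 'yi'.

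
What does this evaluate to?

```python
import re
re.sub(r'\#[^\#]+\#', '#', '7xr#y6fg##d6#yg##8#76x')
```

'7xr##yg##76x'

Matches: at [3:9] → '#y6fg#'; at [9:13] → '#d6#'; at [16:19] → '#8#'.
`sub` substitutes '#' at each match site.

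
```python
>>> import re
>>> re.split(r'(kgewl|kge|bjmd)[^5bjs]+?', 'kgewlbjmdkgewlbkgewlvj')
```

`|` is ordered: at each position the engine commits to the first alternative that works.
The group in the pattern means `split` returns the separators' captures alongside the pieces.

['', 'kge', 'l', 'bjmd', 'gewlb', 'kgewl', 'j']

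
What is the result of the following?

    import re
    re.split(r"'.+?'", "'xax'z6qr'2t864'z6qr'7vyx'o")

`split` removes every match and returns the 4 fragments in between.

['', 'z6qr', 'z6qr', 'o']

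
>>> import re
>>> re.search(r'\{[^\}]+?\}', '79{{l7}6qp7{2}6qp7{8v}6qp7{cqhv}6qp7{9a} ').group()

The match spans [2:7] → '{{l7}'.

'{{l7}'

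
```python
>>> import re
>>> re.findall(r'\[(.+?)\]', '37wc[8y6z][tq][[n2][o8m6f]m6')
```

['8y6z', 'tq', '[n2', 'o8m6f']

With the lazy modifier that quantifier settles for the fewest repetitions that let the rest of the pattern succeed (the atoms after it are unaffected and can still be greedy).
With a single group, `findall` returns only what that group captured — 4 items.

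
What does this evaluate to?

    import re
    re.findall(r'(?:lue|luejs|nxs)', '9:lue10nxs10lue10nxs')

No capturing groups, so `findall` returns the 4 full match strings.

['lue', 'nxs', 'lue', 'nxs']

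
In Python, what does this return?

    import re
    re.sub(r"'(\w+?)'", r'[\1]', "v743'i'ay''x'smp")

Matches: at [4:7] → "'i'"; at [10:13] → "'x'".
Each match is replaced using the text its own group 1 captured.

"v743[i]ay'[x]smp"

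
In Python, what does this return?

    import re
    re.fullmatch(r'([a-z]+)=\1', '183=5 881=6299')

None

`re.fullmatch` requires the pattern to consume the entire string.
Here the string isn't matched end-to-end, so the call returns None.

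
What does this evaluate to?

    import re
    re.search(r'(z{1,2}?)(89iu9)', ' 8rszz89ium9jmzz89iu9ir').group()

This matches 1 to 2 of a literal 'z' (lazy) (captured); then the literal '89i', then the literal 'u9' (captured).
`re.search` scans for the first position where the pattern succeeds.
The match spans [14:21] → 'zz89iu9'.
Captured: group 1 = 'zz', group 2 = '89iu9'.

'zz89iu9'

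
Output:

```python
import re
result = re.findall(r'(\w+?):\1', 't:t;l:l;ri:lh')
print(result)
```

`\1` is not a pattern — it's the concrete string captured by group 1, re-applied verbatim.
`findall` collects group 1 from each match (2 total).

['t', 'l']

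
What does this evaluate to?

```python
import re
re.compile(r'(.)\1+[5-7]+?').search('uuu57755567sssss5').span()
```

(0, 4)

After group 1 captures some text, `\1` only succeeds where that same text appears again.
`re.search` tries every starting position until one works.
The match spans [0:4] → 'uuu5'.
Captured: group 1 = 'u'.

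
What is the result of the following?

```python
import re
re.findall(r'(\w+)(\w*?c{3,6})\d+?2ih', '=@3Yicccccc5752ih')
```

[('3Yiccc', 'ccc')]

Pattern: one or more of a word character (captured); then zero or more of a word character (lazy), then 3 to 6 of the literal 'c' (captured); then one or more of a digit (lazy), then the literal '2ih'.
Scanning left to right: at [2:17] match '3Yicccccc5752ih', groups = ('3Yiccc', 'ccc').
`findall` packs the 2 group values into a tuple for every match.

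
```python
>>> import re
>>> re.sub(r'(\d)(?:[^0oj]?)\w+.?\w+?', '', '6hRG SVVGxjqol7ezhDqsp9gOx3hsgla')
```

'VVGxjqol'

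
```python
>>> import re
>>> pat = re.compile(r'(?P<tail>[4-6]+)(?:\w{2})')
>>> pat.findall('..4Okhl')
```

This matches one or more of a character in [4-6] (captured as 'tail'); then exactly 2 of a word character (non-capturing group).
One capturing group, so `findall` returns just the captured substring from the one match — 1 in all.

['4']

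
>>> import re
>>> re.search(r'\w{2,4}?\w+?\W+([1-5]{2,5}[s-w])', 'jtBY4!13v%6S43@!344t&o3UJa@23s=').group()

'jtBY4!13v'

The pattern matches 2 to 4 of a word character (lazy), then one or more of a word character (lazy); then one or more of a non-word character; then 2 to 5 of a character in [1-5], then a character in [s-w] (captured).
`re.search` tries every starting position until one works.
The match spans [0:9] → 'jtBY4!13v'.
Captured: group 1 = '13v'.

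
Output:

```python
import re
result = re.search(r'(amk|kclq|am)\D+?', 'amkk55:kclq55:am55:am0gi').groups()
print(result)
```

('amk',)

The match spans [0:4] → 'amkk'.
Captured: group 1 = 'amk'.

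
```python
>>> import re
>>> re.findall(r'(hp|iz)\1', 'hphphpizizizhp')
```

`\1` has to match the exact text group 1 already captured.
Walking the string: at [0:4] match 'hphp', group 1 = 'hp'; at [6:10] match 'iziz', group 1 = 'iz'.
With a single group, `findall` returns only what that group captured — 2 items.

['hp', 'iz']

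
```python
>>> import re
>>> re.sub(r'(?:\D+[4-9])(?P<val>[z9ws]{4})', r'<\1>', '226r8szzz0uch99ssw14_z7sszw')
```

'226<szzz>0<9ssw>14<sszw>'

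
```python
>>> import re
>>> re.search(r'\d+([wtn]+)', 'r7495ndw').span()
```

(1, 6)

This matches one or more of a digit; then one or more of one of [wtn] (captured).
`search` walks the string left to right and returns the first match it finds.
The match spans [1:6] → '7495n'.
Captured: group 1 = 'n'.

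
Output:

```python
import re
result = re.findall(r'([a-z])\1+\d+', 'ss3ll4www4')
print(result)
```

['s', 'l', 'w']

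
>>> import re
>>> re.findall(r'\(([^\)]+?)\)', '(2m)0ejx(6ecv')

With a single group, `findall` returns only what that group captured — 1 item.

['2m']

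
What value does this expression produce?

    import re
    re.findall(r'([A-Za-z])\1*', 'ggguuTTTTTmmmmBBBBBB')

['g', 'u', 'T', 'm', 'B']

A backreference is literal: `\1` must see the identical characters the first group matched.
Walking the string: at [0:3] match 'ggg', group 1 = 'g'; at [3:5] match 'uu', group 1 = 'u'; at [5:10] match 'TTTTT', group 1 = 'T'; at [10:14] match 'mmmm', group 1 = 'm'; at [14:20] match 'BBBBBB', group 1 = 'B'.
One capturing group, so `findall` returns just the captured substring from each match — 5 in all.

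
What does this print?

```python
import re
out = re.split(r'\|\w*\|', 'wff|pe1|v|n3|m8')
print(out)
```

Each match becomes a cut point; 3 segments remain.

['wff', 'v', 'm8']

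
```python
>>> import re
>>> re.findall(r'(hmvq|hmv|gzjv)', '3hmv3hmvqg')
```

['hmv', 'hmvq']

The regex engine tests alternatives in the order written; an earlier branch that matches wins even if a later one would match more.
Because there's exactly one group, `findall` drops the full match and keeps group 1 from each hit.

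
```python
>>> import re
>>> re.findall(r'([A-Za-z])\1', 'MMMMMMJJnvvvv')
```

The backreference `\1` re-matches whatever the first group consumed, character for character.
Scanning left to right: at [0:2] match 'MM', group 1 = 'M'; at [2:4] match 'MM', group 1 = 'M'; at [4:6] match 'MM', group 1 = 'M'; at [6:8] match 'JJ', group 1 = 'J'; at [9:11] match 'vv', group 1 = 'v'; ….
`findall` collects group 1 from each match (6 total).

['M', 'M', 'M', 'J', 'v', 'v']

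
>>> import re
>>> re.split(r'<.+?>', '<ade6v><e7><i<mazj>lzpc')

['', '', '', 'lzpc']

The `?` after the quantifier makes it lazy — it takes as little as possible before letting the rest of the pattern try.
Splitting on the pattern gives 4 pieces.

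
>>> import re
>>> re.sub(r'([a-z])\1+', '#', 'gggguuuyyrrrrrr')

'####'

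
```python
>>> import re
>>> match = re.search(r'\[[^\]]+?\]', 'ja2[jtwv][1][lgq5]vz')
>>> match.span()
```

The match spans [3:9] → '[jtwv]'.

(3, 9)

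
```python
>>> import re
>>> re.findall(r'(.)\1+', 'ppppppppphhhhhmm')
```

`\1` has to match the exact text group 1 already captured.
Walking the string: at [0:9] match 'ppppppppp', group 1 = 'p'; at [9:14] match 'hhhhh', group 1 = 'h'; at [14:16] match 'mm', group 1 = 'm'.
`findall` collects group 1 from each match (3 total).

['p', 'h', 'm']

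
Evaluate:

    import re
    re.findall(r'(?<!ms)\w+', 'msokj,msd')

['msokj', 'msd']

Because the assertion is negative and zero-width, positions next to the forbidden text are skipped.
Since nothing is captured, `findall` lists the 2 matched substrings directly.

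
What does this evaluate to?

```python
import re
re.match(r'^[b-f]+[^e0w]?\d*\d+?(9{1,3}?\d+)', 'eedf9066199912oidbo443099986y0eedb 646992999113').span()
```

This matches anchored at the start of the string; then one or more of a character in [b-f]; then optionally any character except [e0w], then zero or more of a digit, then one or more of a digit (lazy); then 1 to 3 of a literal '9' (lazy), then one or more of a digit (captured).
With `match`, the pattern is implicitly anchored at the beginning.
The match spans [0:14] → 'eedf9066199912'.
Captured: group 1 = '912'.

(0, 14)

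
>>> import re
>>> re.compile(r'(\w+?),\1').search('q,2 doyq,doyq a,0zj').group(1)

'doyq'

`\1` has to match the exact text group 1 already captured.
Unlike `match`, `search` isn't anchored — it looks for the pattern anywhere in the string.
The match spans [4:13] → 'doyq,doyq'.
Captured: group 1 = 'doyq'.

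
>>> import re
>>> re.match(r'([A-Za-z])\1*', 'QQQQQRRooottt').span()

`re.match` won't scan ahead — the pattern has to work from the very first character.
The match spans [0:5] → 'QQQQQ'.

(0, 5)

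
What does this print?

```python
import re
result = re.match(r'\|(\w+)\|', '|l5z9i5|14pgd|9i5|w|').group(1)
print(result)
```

With `match`, the pattern is implicitly anchored at the beginning.
The match spans [0:8] → '|l5z9i5|'.
Captured: group 1 = 'l5z9i5'.

l5z9i5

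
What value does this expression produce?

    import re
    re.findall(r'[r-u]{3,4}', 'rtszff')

['rts']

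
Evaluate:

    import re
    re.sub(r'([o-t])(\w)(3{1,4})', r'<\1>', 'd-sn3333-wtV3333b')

The pattern matches a character in [o-t] (captured); then a word character (captured); then 1 to 4 of a literal '3' (captured).
Matches: at [2:8] → 'sn3333'; at [10:16] → 'tV3333'.
Each match is replaced using the text its own group 1 captured.

'd-<s>-w<t>b'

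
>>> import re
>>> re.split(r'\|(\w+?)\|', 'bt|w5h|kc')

['bt', 'w5h', 'kc']

Because the pattern has a capturing group, `split` also inserts each captured text between the pieces.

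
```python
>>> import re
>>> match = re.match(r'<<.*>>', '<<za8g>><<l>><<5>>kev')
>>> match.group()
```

`match` is anchored at position 0; if the pattern doesn't fit there, it returns None.
The match spans [0:18] → '<<za8g>><<l>><<5>>'.

'<<za8g>><<l>><<5>>'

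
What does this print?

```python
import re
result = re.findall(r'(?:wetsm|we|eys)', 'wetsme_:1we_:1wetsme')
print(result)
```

['wetsm', 'we', 'wetsm']

`|` is ordered: at each position the engine commits to the first alternative that works.
Matches: at [0:5] → 'wetsm'; at [9:11] → 'we'; at [14:19] → 'wetsm'.
With no groups in the pattern, `findall` gives back each whole match — 3 here.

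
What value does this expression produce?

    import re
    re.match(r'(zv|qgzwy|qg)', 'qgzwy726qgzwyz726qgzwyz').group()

'qgzwy'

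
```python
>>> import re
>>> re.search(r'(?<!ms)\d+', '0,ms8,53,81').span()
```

(0, 1)

The negative lookaround is zero-width — it rules out positions where the adjacent text would match, without consuming anything.
The match spans [0:1] → '0'.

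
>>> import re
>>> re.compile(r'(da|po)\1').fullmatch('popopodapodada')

None

`\1` has to match the exact text group 1 already captured.
`re.fullmatch` requires the pattern to consume the entire string.
Here the string isn't matched end-to-end, so the call returns None.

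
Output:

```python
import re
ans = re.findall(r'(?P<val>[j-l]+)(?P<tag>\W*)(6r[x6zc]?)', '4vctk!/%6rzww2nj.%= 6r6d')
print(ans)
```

[('k', '!/%', '6rz'), ('j', '.%= ', '6r6')]

Pattern: one or more of a character in [j-l] (captured as 'val'); then zero or more of a non-word character (captured as 'tag'); then the literal '6r', then optionally one of [x6zc] (captured).
Walking the string: at [4:11] match 'k!/%6rz', groups = ('k', '!/%', '6rz'); at [15:23] match 'j.%= 6r6', groups = ('j', '.%= ', '6r6').
With 3 capturing groups, `findall` returns a 3-tuple per match.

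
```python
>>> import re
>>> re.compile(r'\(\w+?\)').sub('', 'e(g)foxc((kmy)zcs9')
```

'efoxc(zcs9'

`sub` substitutes '' at each match site.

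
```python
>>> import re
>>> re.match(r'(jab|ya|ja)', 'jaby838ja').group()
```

'jab'

The regex engine tests alternatives in the order written; an earlier branch that matches wins even if a later one would match more.
`re.match` won't scan ahead — the pattern has to work from the very first character.
The match spans [0:3] → 'jab'.
Captured: group 1 = 'jab'.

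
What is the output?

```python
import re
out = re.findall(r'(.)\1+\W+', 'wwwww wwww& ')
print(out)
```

['w', 'w']

`\1` is not a pattern — it's the concrete string captured by group 1, re-applied verbatim.
Scanning left to right: at [0:6] match 'wwwww ', group 1 = 'w'; at [6:12] match 'wwww& ', group 1 = 'w'.
With a single group, `findall` returns only what that group captured — 2 items.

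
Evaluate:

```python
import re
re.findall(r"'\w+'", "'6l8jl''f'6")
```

Scanning left to right: at [0:7] → "'6l8jl'"; at [7:10] → "'f'".
With no groups in the pattern, `findall` gives back each whole match — 2 here.

["'6l8jl'", "'f'"]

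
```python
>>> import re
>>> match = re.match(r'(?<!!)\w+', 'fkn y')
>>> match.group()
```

`match` is anchored at position 0; if the pattern doesn't fit there, it returns None.
The match spans [0:3] → 'fkn'.

'fkn'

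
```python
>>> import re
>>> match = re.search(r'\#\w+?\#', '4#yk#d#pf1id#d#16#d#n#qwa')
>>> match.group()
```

The match spans [1:5] → '#yk#'.

'#yk#'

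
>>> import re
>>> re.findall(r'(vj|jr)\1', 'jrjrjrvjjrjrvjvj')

`\1` has to match the exact text group 1 already captured.
With a single group, `findall` returns only what that group captured — 3 items.

['jr', 'jr', 'vj']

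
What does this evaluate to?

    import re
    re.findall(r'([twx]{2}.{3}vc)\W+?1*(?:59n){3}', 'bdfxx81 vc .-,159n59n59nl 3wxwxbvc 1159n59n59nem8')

['xx81 vc', 'wxwxbvc']

The pattern matches exactly 2 of one of [twx], then exactly 3 of any character, then the literal 'vc' (captured); then one or more of a non-word character (lazy), then zero or more of the literal '1', then the literal '59n' repeated 3 times.
Walking the string: at [3:24] match 'xx81 vc .-,159n59n59n', group 1 = 'xx81 vc'; at [27:46] match 'wxwxbvc 1159n59n59n', group 1 = 'wxwxbvc'.
One capturing group, so `findall` returns just the captured substring from each match — 2 in all.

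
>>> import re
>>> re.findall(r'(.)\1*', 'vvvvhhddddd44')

['v', 'h', 'd', '4']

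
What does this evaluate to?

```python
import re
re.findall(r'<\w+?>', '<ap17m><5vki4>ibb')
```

['<ap17m>', '<5vki4>']

`findall` yields the raw match text (2 of them) because the pattern has no groups.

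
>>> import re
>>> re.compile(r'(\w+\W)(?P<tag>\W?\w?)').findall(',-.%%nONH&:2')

[('nONH&', ':2')]

This matches one or more of a word character, then a non-word character (captured); then optionally a non-word character, then optionally a word character (captured as 'tag').
Walking the string: at [5:12] match 'nONH&:2', groups = ('nONH&', ':2').
Multiple groups make `findall` return tuples — one 2-tuple for the one match.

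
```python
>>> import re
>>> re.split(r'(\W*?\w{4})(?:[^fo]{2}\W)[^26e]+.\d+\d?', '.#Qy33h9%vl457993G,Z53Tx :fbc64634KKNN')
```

['', '.#Qy33', 'KKNN']

The pattern matches zero or more of a non-word character (lazy), then exactly 4 of a word character (captured); then exactly 2 of any character except [fo], then a non-word character (non-capturing group); then one or more of any character except [26e], then any character, then one or more of a digit; then optionally a digit.
Matches to split on: at [0:34] → '.#Qy33h9%vl457993G,Z53Tx :fbc64634'.
`re.split` interleaves the captured-group text with the surrounding fragments.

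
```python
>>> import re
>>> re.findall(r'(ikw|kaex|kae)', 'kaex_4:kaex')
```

The regex engine tests alternatives in the order written; an earlier branch that matches wins even if a later one would match more.
Matches: at [0:4] match 'kaex', group 1 = 'kaex'; at [7:11] match 'kaex', group 1 = 'kaex'.
`findall` collects group 1 from each match (2 total).

['kaex', 'kaex']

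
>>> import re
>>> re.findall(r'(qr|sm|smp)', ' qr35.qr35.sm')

['qr', 'qr', 'sm']

Walking the string: at [1:3] match 'qr', group 1 = 'qr'; at [6:8] match 'qr', group 1 = 'qr'; at [11:13] match 'sm', group 1 = 'sm'.
Because there's exactly one group, `findall` drops the full match and keeps group 1 from each hit.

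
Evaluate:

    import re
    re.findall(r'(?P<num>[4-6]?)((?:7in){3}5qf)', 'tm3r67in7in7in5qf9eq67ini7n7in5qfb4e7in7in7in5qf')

Pattern: optionally a character in [4-6] (captured as 'num'); then the literal '7in' repeated 3 times, then the literal '5qf' (captured).
Scanning left to right: at [4:17] match '67in7in7in5qf', groups = ('6', '7in7in7in5qf'); at [36:48] match '7in7in7in5qf', groups = ('', '7in7in7in5qf').
With 2 capturing groups, `findall` returns a 2-tuple per match.

[('6', '7in7in7in5qf'), ('', '7in7in7in5qf')]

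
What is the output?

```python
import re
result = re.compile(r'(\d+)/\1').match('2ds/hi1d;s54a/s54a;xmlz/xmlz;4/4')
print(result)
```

None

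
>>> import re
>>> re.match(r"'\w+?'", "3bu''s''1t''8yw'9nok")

`re.match` won't scan ahead — the pattern has to work from the very first character.
Here position 0 doesn't satisfy it, so the call returns None.

None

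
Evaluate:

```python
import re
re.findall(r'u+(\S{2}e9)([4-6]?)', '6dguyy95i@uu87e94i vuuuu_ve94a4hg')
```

[('87e9', '4'), ('_ve9', '4')]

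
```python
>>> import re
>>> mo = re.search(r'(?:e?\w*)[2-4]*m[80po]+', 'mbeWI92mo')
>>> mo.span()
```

(0, 9)

The match spans [0:9] → 'mbeWI92mo'.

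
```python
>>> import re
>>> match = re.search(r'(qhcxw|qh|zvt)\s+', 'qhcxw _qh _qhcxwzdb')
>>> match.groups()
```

('qhcxw',)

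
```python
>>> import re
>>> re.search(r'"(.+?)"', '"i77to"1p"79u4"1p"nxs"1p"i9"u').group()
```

Because the quantifier is non-greedy, it stops expanding at the earliest point where the rest of the pattern can succeed.
`search` walks the string left to right and returns the first match it finds.
The match spans [0:7] → '"i77to"'.
Captured: group 1 = 'i77to'.

'"i77to"'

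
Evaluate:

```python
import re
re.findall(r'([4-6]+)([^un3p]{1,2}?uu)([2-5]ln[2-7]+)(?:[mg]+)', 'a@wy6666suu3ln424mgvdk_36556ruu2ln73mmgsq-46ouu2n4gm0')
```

[('6666', 'suu', '3ln424'), ('6556', 'ruu', '2ln73')]

With 3 capturing groups, `findall` returns a 3-tuple per match.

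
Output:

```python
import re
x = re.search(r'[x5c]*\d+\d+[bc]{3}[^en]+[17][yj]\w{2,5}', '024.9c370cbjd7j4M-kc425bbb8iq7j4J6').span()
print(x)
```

This matches zero or more of one of [x5c], then one or more of a digit; then one or more of a digit, then exactly 3 of one of [bc], then one or more of any character except [en]; then one of [17], then one of [yj], then 2 to 5 of a word character.
The match spans [19:34] → 'c425bbb8iq7j4J6'.

(19, 34)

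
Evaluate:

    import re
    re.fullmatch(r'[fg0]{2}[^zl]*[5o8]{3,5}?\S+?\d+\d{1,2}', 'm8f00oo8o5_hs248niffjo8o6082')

Pattern: exactly 2 of one of [fg0], then zero or more of any character except [zl]; then 3 to 5 of one of [5o8] (lazy), then one or more of a non-whitespace character (lazy); then one or more of a digit, then 1 to 2 of a digit.
`re.fullmatch` is like wrapping the pattern in `^…$` (in single-line mode).
Here there's no way to consume every character, so the call returns None.

None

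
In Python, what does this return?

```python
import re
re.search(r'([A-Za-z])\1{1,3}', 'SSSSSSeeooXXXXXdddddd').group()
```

After group 1 captures some text, `\1` only succeeds where that same text appears again.
Unlike `match`, `search` isn't anchored — it looks for the pattern anywhere in the string.
The match spans [0:4] → 'SSSS'.
Captured: group 1 = 'S'.

'SSSS'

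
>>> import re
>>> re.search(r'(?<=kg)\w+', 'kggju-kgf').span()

Lookahead/lookbehind check context without consuming it, so the matched span excludes the asserted characters.
`re.search` scans for the first position where the pattern succeeds.
The match spans [2:5] → 'gju'.

(2, 5)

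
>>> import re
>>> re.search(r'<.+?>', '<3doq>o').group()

'<3doq>'

`re.search` tries every starting position until one works.
The match spans [0:6] → '<3doq>'.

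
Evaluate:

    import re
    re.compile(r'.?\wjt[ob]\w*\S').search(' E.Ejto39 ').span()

(2, 9)

This matches optionally any character, then a word character, then the literal 'jt'; then one of [ob], then zero or more of a word character, then a non-whitespace character.
`re.search` tries every starting position until one works.
The match spans [2:9] → '.Ejto39'.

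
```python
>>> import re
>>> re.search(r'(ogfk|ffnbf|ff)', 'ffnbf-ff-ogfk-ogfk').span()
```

(0, 5)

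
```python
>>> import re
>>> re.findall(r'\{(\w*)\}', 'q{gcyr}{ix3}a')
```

With a single group, `findall` returns only what that group captured — 2 items.

['gcyr', 'ix3']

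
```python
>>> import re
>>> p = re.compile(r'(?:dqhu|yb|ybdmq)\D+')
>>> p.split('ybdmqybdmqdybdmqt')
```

['', '']

Splitting on the pattern gives 2 pieces.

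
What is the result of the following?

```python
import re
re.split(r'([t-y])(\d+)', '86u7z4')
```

['86', 'u', '7', 'z4']

The pattern matches a character in [t-y] (captured); then one or more of a digit (captured).
The group in the pattern means `split` returns the separators' captures alongside the pieces.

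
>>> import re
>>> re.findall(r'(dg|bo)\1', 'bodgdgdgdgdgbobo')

['dg', 'dg', 'bo']

A backreference is literal: `\1` must see the identical characters the first group matched.
One capturing group, so `findall` returns just the captured substring from each match — 3 in all.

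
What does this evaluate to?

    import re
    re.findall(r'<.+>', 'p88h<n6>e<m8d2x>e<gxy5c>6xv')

Walking the string: at [4:24] → '<n6>e<m8d2x>e<gxy5c>'.
No capturing groups, so `findall` returns the 1 full match string.

['<n6>e<m8d2x>e<gxy5c>']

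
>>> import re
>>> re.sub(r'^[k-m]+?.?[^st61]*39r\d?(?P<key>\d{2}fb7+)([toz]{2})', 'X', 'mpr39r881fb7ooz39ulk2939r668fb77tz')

'Xz39ulk2939r668fb77tz'

This matches anchored at the start of the string; then one or more of a character in [k-m] (lazy); then optionally any character; then zero or more of any character except [st61], then the literal '39r', then optionally a digit; then exactly 2 of a digit, then the literal 'fb', then one or more of a literal '7' (captured as 'key'); then exactly 2 of one of [toz] (captured).
Matches: at [0:14] → 'mpr39r881fb7oo'.
Every occurrence is swapped for 'X'.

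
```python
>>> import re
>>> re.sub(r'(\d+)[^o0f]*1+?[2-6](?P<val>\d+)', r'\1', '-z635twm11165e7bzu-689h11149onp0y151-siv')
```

This matches one or more of a digit (captured); then zero or more of any character except [o0f], then one or more of a literal '1' (lazy), then a character in [2-6]; then one or more of a digit (captured as 'val').
Matches: at [2:28] → '635twm11165e7bzu-689h11149'; at [31:36] → '0y151'.
The replacement refers to a captured group, so each match is rewritten using its own captured text.

'-z635onp0-siv'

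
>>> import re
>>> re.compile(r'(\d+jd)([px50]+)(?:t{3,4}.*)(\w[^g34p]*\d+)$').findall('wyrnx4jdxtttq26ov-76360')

Multiple groups make `findall` return tuples — one 3-tuple for the one match.

[('4jd', 'x', '60')]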